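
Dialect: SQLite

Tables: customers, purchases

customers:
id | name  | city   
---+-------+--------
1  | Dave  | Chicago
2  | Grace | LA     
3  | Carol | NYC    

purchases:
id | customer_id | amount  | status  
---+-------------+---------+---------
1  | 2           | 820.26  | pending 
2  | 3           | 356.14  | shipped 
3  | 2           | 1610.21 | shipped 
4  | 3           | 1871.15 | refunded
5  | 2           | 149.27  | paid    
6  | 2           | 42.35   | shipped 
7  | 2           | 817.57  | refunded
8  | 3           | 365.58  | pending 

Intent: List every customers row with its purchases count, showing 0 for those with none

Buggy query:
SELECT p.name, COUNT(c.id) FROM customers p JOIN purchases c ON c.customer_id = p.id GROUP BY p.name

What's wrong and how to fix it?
Bug: An inner join excludes parents with zero children

Fix: Switch to LEFT JOIN to retain unmatched parent rows

Corrected query:
SELECT p.name, COUNT(c.id) FROM customers p LEFT JOIN purchases c ON c.customer_id = p.id GROUP BY p.name

Result:
name  | COUNT(c.id)
------+------------
Carol | 3          
Dave  | 0          
Grace | 5          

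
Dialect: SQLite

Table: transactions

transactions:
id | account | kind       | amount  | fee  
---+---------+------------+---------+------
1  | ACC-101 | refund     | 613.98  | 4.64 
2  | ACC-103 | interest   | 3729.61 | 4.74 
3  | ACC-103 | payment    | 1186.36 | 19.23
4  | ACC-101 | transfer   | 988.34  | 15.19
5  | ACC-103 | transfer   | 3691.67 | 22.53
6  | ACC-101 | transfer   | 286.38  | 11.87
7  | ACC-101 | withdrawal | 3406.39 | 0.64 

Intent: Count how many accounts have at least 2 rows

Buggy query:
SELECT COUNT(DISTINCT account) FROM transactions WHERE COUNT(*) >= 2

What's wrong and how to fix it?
Bug: WHERE filters individual rows, not groups, so a group-level COUNT is invalid there

Fix: Group first with HAVING COUNT(*) >= 2, then COUNT the resulting groups

Corrected query:
SELECT COUNT(*) FROM (SELECT account FROM transactions GROUP BY account HAVING COUNT(*) >= 2)

Result:
COUNT(*)
--------
2       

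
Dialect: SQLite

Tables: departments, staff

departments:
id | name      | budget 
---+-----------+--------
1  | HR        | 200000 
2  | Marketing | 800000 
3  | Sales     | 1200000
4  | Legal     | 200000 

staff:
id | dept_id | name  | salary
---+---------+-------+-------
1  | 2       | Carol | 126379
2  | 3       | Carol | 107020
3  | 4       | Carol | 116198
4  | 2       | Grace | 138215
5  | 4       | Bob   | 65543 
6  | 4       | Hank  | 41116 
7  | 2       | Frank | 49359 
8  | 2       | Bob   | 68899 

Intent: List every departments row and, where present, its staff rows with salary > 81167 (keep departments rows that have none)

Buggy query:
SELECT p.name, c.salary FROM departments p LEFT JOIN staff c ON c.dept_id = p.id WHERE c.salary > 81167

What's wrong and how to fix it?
Bug: A WHERE condition on the right-hand table after LEFT JOIN drops unmatched parents

Fix: Move the right-table condition into the ON clause so unmatched parents are kept

Corrected query:
SELECT p.name, c.salary FROM departments p LEFT JOIN staff c ON c.dept_id = p.id AND c.salary > 81167

Result:
name      | salary
----------+-------
HR        | NULL  
Marketing | 126379
Marketing | 138215
Sales     | 107020
Legal     | 116198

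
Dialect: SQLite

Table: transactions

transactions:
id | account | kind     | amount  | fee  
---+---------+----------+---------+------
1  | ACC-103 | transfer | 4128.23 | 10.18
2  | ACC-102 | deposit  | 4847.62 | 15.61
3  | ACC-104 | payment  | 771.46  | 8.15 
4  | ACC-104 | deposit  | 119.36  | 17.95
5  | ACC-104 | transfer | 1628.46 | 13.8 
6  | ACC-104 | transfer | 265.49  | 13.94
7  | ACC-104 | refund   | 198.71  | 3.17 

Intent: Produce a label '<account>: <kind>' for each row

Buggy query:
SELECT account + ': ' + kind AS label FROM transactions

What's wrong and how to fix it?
Bug: SQLite uses || for string concatenation; + coerces text to numbers (yielding 0)

Fix: Replace + with || to concatenate text

Corrected query:
SELECT account || ': ' || kind AS label FROM transactions

Result:
label            
-----------------
ACC-103: transfer
ACC-102: deposit 
ACC-104: payment 
ACC-104: deposit 
ACC-104: transfer
ACC-104: transfer
ACC-104: refund  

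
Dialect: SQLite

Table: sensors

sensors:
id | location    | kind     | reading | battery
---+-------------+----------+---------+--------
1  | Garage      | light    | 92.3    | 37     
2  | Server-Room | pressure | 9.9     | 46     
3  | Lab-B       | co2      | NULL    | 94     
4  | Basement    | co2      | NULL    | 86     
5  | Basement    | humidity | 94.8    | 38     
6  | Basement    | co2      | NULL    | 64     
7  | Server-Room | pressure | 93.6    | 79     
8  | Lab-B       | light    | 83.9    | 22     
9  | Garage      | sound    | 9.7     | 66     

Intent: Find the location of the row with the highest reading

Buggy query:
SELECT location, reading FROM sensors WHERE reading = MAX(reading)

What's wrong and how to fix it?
Bug: WHERE is evaluated per row; an aggregate over the whole table isn't defined there

Fix: Use a subquery: WHERE reading = (SELECT MAX(reading) FROM sensors)

Corrected query:
SELECT location, reading FROM sensors WHERE reading = (SELECT MAX(reading) FROM sensors)

Result:
location | reading
---------+--------
Basement | 94.8   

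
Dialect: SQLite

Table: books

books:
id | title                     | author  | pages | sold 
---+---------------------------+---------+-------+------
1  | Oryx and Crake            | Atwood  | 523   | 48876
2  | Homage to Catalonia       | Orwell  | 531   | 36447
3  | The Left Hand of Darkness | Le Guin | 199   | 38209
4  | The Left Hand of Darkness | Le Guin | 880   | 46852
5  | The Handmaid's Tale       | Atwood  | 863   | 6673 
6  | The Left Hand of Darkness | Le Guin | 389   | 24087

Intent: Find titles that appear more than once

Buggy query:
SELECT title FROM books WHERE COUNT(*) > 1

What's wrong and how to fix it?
Bug: WHERE can't reference COUNT(*); aggregates are computed after WHERE

Fix: GROUP BY title, then filter groups with HAVING COUNT(*) > 1

Corrected query:
SELECT title FROM books GROUP BY title HAVING COUNT(*) > 1

Result:
title                    
-------------------------
The Left Hand of Darkness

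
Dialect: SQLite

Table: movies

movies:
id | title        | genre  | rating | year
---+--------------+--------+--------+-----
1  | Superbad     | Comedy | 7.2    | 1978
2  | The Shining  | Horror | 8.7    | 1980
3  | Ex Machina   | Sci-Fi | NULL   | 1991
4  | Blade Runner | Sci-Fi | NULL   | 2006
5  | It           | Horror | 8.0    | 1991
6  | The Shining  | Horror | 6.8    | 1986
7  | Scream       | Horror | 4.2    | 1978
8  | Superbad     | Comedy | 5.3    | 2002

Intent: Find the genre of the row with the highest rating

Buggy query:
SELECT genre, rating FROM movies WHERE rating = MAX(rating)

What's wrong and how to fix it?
Bug: MAX(rating) is an aggregate and cannot be used directly in WHERE

Fix: Use a subquery: WHERE rating = (SELECT MAX(rating) FROM movies)

Corrected query:
SELECT genre, rating FROM movies WHERE rating = (SELECT MAX(rating) FROM movies)

Result:
genre  | rating
-------+-------
Horror | 8.7   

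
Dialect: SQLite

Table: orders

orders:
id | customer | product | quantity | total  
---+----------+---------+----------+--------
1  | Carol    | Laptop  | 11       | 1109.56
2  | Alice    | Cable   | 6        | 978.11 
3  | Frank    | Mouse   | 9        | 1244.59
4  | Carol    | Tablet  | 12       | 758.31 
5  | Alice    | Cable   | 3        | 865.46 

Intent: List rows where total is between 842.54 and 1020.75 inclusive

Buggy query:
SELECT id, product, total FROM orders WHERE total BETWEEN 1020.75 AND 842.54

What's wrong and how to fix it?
Bug: The bounds are reversed; BETWEEN a AND b requires a <= b to match anything

Fix: Swap the bounds so the smaller value comes first

Corrected query:
SELECT id, product, total FROM orders WHERE total BETWEEN 842.54 AND 1020.75

Result:
id | product | total 
---+---------+-------
2  | Cable   | 978.11
5  | Cable   | 865.46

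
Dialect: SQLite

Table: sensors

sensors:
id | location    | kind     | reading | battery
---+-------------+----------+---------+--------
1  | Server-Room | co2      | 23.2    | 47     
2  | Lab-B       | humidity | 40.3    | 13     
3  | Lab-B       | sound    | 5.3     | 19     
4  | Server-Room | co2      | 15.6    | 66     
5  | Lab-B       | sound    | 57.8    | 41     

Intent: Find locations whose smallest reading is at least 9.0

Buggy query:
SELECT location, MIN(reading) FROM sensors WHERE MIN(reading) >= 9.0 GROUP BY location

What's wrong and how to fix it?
Bug: MIN() in WHERE is a misuse of aggregate

Fix: Use HAVING for the per-group MIN condition

Corrected query:
SELECT location, MIN(reading) FROM sensors GROUP BY location HAVING MIN(reading) >= 9.0

Result:
location    | MIN(reading)
------------+-------------
Server-Room | 15.6        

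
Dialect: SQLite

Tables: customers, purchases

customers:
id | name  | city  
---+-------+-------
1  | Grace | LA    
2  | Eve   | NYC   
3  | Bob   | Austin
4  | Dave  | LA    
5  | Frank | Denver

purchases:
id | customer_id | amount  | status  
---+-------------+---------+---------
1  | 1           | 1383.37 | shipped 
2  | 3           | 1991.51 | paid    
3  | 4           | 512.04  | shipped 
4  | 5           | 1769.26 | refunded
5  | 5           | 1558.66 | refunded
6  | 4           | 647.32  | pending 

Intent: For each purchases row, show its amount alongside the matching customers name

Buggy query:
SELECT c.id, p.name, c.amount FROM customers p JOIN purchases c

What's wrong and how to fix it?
Bug: JOIN with no ON clause produces a cartesian product; every purchases row pairs with every customers row

Fix: Add ON c.customer_id = p.id to the JOIN

Corrected query:
SELECT c.id, p.name, c.amount FROM customers p JOIN purchases c ON c.customer_id = p.id

Result:
id | name  | amount 
---+-------+--------
1  | Grace | 1383.37
2  | Bob   | 1991.51
3  | Dave  | 512.04 
4  | Frank | 1769.26
5  | Frank | 1558.66
6  | Dave  | 647.32 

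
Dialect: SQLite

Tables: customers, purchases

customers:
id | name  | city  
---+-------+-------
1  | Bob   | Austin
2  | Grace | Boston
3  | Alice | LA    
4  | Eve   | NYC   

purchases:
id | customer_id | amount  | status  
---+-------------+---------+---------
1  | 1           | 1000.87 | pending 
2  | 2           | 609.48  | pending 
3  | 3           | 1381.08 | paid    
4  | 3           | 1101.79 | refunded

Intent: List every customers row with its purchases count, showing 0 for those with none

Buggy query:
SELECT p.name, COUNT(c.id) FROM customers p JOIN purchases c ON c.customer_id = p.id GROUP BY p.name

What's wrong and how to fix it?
Bug: INNER JOIN drops customers rows that have no matching purchases rows

Fix: Use LEFT JOIN so parents without children still appear (COUNT(c.id) gives 0)

Corrected query:
SELECT p.name, COUNT(c.id) FROM customers p LEFT JOIN purchases c ON c.customer_id = p.id GROUP BY p.name

Result:
name  | COUNT(c.id)
------+------------
Alice | 2          
Bob   | 1          
Eve   | 0          
Grace | 1          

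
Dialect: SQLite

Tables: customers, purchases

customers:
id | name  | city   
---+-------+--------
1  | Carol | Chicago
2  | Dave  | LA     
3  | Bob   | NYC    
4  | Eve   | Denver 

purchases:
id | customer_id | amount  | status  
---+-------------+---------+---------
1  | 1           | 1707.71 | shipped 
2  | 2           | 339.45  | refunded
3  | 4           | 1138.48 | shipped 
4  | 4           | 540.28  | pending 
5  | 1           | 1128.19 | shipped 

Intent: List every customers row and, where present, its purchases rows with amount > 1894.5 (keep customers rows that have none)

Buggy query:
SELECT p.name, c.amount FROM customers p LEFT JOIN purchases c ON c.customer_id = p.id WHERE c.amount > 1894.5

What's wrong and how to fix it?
Bug: A WHERE condition on the right-hand table after LEFT JOIN drops unmatched parents

Fix: Put 'c.amount > 1894.5' in the JOIN's ON clause instead of WHERE

Corrected query:
SELECT p.name, c.amount FROM customers p LEFT JOIN purchases c ON c.customer_id = p.id AND c.amount > 1894.5

Result:
name  | amount
------+-------
Carol | NULL  
Dave  | NULL  
Bob   | NULL  
Eve   | NULL  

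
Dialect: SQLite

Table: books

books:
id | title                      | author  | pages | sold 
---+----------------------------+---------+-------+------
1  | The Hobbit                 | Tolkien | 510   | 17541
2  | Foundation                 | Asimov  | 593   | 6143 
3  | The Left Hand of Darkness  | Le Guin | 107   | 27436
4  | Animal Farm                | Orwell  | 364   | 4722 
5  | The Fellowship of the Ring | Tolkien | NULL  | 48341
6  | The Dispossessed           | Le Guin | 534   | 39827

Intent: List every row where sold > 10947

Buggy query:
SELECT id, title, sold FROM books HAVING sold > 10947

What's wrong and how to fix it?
Bug: This is a non-aggregate query (no GROUP BY, no aggregates), so in SQLite the HAVING clause is invalid here; a row-level condition belongs in WHERE

Fix: Use WHERE for row-level filtering

Corrected query:
SELECT id, title, sold FROM books WHERE sold > 10947

Result:
id | title                      | sold 
---+----------------------------+------
1  | The Hobbit                 | 17541
3  | The Left Hand of Darkness  | 27436
5  | The Fellowship of the Ring | 48341
6  | The Dispossessed           | 39827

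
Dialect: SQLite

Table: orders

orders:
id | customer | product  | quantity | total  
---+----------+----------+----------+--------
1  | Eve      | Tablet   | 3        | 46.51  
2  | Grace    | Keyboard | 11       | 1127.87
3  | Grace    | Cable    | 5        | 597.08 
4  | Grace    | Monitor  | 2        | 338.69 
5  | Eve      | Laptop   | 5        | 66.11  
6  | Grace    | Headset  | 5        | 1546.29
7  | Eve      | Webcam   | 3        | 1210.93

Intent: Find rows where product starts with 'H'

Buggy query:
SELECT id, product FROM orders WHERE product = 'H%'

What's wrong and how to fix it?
Bug: '=' compares the literal string including the % character; pattern matching needs LIKE

Fix: Replace '=' with LIKE so 'H%' is treated as a pattern

Corrected query:
SELECT id, product FROM orders WHERE product LIKE 'H%'

Result:
id | product
---+--------
6  | Headset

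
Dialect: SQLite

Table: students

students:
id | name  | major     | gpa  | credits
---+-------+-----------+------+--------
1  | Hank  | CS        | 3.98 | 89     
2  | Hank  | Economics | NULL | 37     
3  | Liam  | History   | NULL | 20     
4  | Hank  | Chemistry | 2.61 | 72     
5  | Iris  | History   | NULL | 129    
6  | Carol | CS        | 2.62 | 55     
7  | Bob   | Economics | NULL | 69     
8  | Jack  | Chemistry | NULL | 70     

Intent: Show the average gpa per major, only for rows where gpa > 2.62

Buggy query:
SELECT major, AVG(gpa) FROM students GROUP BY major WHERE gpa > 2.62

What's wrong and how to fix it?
Bug: Row-level WHERE must come before GROUP BY in the clause order

Fix: Place WHERE between FROM and GROUP BY

Corrected query:
SELECT major, AVG(gpa) FROM students WHERE gpa > 2.62 GROUP BY major

Result:
major | AVG(gpa)
------+---------
CS    | 3.98    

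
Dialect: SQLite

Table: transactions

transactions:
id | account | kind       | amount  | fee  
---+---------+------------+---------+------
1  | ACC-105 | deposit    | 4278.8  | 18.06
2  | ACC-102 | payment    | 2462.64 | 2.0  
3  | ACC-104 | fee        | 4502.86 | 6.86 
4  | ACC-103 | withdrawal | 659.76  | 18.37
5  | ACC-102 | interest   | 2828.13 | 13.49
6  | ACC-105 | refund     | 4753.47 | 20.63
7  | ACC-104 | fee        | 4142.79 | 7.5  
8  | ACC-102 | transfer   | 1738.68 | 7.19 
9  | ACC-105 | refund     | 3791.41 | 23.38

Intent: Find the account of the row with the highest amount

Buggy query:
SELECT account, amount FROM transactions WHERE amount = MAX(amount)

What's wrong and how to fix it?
Bug: WHERE is evaluated per row; an aggregate over the whole table isn't defined there

Fix: Wrap MAX in a scalar subquery so WHERE compares against a single value

Corrected query:
SELECT account, amount FROM transactions WHERE amount = (SELECT MAX(amount) FROM transactions)

Result:
account | amount 
--------+--------
ACC-105 | 4753.47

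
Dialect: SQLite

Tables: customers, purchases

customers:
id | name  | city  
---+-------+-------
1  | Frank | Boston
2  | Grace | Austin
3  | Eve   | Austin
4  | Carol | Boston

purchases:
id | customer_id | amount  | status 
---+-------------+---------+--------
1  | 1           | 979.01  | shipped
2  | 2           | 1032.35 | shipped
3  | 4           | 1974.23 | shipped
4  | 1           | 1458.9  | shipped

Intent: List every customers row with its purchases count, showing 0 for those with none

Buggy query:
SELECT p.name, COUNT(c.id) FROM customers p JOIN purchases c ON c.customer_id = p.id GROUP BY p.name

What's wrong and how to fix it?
Bug: An inner join excludes parents with zero children

Fix: Switch to LEFT JOIN to retain unmatched parent rows

Corrected query:
SELECT p.name, COUNT(c.id) FROM customers p LEFT JOIN purchases c ON c.customer_id = p.id GROUP BY p.name

Result:
name  | COUNT(c.id)
------+------------
Carol | 1          
Eve   | 0          
Frank | 2          
Grace | 1          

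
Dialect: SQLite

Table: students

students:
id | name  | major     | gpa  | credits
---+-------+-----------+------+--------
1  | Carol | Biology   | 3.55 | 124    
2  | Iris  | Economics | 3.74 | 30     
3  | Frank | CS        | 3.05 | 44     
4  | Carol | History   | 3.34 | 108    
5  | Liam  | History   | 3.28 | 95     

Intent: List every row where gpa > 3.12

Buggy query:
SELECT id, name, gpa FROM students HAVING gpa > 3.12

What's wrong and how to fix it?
Bug: This is a non-aggregate query (no GROUP BY, no aggregates), so in SQLite the HAVING clause is invalid here; a row-level condition belongs in WHERE

Fix: Use WHERE for row-level filtering

Corrected query:
SELECT id, name, gpa FROM students WHERE gpa > 3.12

Result:
id | name  | gpa 
---+-------+-----
1  | Carol | 3.55
2  | Iris  | 3.74
4  | Carol | 3.34
5  | Liam  | 3.28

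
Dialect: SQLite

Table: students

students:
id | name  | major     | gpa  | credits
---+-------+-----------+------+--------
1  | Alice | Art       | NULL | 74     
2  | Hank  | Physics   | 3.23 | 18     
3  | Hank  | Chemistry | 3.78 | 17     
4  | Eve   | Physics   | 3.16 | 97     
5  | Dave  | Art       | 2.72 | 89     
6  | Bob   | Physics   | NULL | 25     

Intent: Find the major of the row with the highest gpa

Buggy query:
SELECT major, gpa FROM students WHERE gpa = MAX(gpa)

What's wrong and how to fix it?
Bug: MAX(gpa) is an aggregate and cannot be used directly in WHERE

Fix: Wrap MAX in a scalar subquery so WHERE compares against a single value

Corrected query:
SELECT major, gpa FROM students WHERE gpa = (SELECT MAX(gpa) FROM students)

Result:
major     | gpa 
----------+-----
Chemistry | 3.78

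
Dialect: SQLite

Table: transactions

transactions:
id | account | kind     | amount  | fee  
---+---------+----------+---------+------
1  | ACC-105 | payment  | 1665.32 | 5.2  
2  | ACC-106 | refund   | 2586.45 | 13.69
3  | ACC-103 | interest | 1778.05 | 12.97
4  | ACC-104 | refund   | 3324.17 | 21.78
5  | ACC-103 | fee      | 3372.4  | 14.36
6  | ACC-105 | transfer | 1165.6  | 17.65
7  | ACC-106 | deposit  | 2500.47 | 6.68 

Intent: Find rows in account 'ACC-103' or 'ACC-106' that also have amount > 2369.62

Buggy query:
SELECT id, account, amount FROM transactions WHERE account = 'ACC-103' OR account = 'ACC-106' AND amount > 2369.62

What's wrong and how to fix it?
Bug: Without parentheses, AND is evaluated before OR, so the amount filter only applies to the 'ACC-106' branch

Fix: Group the OR with parentheses (or use IN), then AND the threshold

Corrected query:
SELECT id, account, amount FROM transactions WHERE (account = 'ACC-103' OR account = 'ACC-106') AND amount > 2369.62

Result:
id | account | amount 
---+---------+--------
2  | ACC-106 | 2586.45
5  | ACC-103 | 3372.4 
7  | ACC-106 | 2500.47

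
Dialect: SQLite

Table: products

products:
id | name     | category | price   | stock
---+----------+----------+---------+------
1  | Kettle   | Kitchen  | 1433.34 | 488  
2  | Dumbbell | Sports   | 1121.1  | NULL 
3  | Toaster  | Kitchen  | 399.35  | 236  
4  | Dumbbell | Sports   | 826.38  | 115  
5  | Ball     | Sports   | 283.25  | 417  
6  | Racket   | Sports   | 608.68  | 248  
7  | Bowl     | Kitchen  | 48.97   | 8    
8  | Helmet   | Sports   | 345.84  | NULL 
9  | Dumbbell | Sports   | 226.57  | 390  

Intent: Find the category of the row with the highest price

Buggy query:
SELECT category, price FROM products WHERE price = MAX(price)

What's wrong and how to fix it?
Bug: WHERE is evaluated per row; an aggregate over the whole table isn't defined there

Fix: Wrap MAX in a scalar subquery so WHERE compares against a single value

Corrected query:
SELECT category, price FROM products WHERE price = (SELECT MAX(price) FROM products)

Result:
category | price  
---------+--------
Kitchen  | 1433.34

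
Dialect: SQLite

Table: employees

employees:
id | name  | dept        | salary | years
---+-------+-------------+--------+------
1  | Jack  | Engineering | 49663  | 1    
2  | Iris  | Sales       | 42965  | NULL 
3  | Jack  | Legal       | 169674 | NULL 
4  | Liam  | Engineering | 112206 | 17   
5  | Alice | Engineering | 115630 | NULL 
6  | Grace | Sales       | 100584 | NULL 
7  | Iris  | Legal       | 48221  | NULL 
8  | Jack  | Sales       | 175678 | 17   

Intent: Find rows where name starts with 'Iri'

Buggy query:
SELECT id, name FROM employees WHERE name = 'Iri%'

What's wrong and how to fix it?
Bug: '=' compares the literal string including the % character; pattern matching needs LIKE

Fix: Use LIKE for wildcard pattern matching

Corrected query:
SELECT id, name FROM employees WHERE name LIKE 'Iri%'

Result:
id | name
---+-----
2  | Iris
7  | Iris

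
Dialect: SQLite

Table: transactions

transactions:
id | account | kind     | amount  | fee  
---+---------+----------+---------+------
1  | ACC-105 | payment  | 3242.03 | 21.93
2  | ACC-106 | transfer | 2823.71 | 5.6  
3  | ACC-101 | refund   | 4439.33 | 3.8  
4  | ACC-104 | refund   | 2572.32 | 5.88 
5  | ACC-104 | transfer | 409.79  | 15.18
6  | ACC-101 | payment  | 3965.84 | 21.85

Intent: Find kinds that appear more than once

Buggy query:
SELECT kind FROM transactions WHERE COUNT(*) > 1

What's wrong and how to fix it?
Bug: COUNT(*) is an aggregate and cannot be used in WHERE

Fix: Group first, then use HAVING for the count condition

Corrected query:
SELECT kind FROM transactions GROUP BY kind HAVING COUNT(*) > 1

Result:
kind    
--------
payment 
refund  
transfer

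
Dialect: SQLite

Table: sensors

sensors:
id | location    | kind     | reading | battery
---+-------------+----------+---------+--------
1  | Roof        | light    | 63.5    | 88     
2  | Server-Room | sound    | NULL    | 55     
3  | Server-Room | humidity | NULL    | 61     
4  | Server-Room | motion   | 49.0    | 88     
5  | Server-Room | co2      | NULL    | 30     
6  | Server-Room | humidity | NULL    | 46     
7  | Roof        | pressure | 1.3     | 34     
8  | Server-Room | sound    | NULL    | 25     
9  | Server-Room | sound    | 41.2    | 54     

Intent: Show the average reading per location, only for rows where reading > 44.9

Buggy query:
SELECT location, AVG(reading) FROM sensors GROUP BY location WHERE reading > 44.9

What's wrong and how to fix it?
Bug: WHERE cannot follow GROUP BY

Fix: Move the WHERE clause before GROUP BY

Corrected query:
SELECT location, AVG(reading) FROM sensors WHERE reading > 44.9 GROUP BY location

Result:
location    | AVG(reading)
------------+-------------
Roof        | 63.5        
Server-Room | 49          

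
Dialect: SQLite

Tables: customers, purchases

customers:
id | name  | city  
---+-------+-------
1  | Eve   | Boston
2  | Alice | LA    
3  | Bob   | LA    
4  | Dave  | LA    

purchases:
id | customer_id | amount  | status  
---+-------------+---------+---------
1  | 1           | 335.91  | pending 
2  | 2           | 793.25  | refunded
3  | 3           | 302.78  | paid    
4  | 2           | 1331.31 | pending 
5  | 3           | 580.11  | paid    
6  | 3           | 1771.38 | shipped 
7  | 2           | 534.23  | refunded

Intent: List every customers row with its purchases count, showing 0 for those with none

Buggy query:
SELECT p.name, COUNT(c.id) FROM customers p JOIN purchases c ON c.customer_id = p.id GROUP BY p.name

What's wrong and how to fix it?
Bug: INNER JOIN drops customers rows that have no matching purchases rows

Fix: Switch to LEFT JOIN to retain unmatched parent rows

Corrected query:
SELECT p.name, COUNT(c.id) FROM customers p LEFT JOIN purchases c ON c.customer_id = p.id GROUP BY p.name

Result:
name  | COUNT(c.id)
------+------------
Alice | 3          
Bob   | 3          
Dave  | 0          
Eve   | 1          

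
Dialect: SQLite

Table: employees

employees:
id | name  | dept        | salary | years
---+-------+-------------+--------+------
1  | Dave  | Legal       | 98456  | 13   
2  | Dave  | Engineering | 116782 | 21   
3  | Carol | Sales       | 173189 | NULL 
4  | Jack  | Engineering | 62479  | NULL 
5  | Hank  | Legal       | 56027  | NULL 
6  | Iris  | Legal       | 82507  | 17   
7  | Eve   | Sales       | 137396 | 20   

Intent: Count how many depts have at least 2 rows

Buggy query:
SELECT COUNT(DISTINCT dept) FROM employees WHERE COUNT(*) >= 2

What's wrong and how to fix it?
Bug: COUNT(*) cannot appear in WHERE; the per-group count doesn't exist yet

Fix: Group first with HAVING COUNT(*) >= 2, then COUNT the resulting groups

Corrected query:
SELECT COUNT(*) FROM (SELECT dept FROM employees GROUP BY dept HAVING COUNT(*) >= 2)

Result:
COUNT(*)
--------
3       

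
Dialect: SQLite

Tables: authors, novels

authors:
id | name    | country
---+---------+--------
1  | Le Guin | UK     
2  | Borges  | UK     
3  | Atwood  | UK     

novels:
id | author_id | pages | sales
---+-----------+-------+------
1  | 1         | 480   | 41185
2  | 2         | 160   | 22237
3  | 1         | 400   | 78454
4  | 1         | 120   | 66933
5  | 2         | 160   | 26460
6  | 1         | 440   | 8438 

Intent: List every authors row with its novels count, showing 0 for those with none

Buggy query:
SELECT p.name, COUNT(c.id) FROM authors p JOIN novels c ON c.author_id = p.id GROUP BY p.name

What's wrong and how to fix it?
Bug: INNER JOIN drops authors rows that have no matching novels rows

Fix: Use LEFT JOIN so parents without children still appear (COUNT(c.id) gives 0)

Corrected query:
SELECT p.name, COUNT(c.id) FROM authors p LEFT JOIN novels c ON c.author_id = p.id GROUP BY p.name

Result:
name    | COUNT(c.id)
--------+------------
Atwood  | 0          
Borges  | 2          
Le Guin | 4          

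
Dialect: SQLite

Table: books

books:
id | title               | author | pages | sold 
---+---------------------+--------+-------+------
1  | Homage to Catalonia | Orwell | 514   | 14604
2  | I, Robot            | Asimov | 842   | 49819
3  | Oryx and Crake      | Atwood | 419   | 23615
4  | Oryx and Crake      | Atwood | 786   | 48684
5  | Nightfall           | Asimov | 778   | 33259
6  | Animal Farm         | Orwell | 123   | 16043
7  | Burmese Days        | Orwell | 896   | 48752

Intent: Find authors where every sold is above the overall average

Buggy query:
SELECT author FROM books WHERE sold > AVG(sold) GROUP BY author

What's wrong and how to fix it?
Bug: AVG() is an aggregate; it can't sit directly in WHERE

Fix: Use a subquery for AVG and a HAVING MIN(...) filter so the condition holds for every row in the group

Corrected query:
SELECT author FROM books GROUP BY author HAVING MIN(sold) > (SELECT AVG(sold) FROM books)

Result:
(no rows)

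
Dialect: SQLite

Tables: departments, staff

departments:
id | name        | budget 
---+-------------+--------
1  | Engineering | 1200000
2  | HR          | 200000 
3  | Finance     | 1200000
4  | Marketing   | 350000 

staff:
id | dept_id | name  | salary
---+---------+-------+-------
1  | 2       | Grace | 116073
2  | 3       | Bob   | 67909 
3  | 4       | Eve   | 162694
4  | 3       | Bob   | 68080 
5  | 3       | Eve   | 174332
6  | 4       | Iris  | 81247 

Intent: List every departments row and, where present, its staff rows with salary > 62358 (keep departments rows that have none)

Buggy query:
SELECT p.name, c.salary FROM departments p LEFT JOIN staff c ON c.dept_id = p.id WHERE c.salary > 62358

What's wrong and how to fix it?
Bug: A WHERE condition on the right-hand table after LEFT JOIN drops unmatched parents

Fix: Move the right-table condition into the ON clause so unmatched parents are kept

Corrected query:
SELECT p.name, c.salary FROM departments p LEFT JOIN staff c ON c.dept_id = p.id AND c.salary > 62358

Result:
name        | salary
------------+-------
Engineering | NULL  
HR          | 116073
Finance     | 67909 
Finance     | 68080 
Finance     | 174332
Marketing   | 81247 
Marketing   | 162694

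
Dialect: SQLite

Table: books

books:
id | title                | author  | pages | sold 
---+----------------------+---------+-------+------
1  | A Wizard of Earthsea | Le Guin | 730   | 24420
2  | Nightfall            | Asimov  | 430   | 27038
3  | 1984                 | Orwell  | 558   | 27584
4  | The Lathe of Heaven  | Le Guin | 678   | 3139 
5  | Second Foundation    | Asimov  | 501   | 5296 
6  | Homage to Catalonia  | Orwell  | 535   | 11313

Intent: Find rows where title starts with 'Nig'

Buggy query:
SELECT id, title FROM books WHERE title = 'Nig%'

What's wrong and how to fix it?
Bug: '=' compares the literal string including the % character; pattern matching needs LIKE

Fix: Use LIKE for wildcard pattern matching

Corrected query:
SELECT id, title FROM books WHERE title LIKE 'Nig%'

Result:
id | title    
---+----------
2  | Nightfall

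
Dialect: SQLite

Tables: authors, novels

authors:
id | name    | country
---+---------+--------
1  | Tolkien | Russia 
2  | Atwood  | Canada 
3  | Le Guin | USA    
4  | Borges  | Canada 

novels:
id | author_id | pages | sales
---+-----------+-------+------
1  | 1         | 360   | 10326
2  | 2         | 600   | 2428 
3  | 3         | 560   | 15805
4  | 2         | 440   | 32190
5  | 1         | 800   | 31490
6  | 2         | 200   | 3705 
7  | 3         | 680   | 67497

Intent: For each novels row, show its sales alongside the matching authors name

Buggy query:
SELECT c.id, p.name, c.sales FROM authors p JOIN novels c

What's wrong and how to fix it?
Bug: JOIN with no ON clause produces a cartesian product; every novels row pairs with every authors row

Fix: Specify the join condition linking the foreign key to the parent id

Corrected query:
SELECT c.id, p.name, c.sales FROM authors p JOIN novels c ON c.author_id = p.id

Result:
id | name    | sales
---+---------+------
1  | Tolkien | 10326
2  | Atwood  | 2428 
3  | Le Guin | 15805
4  | Atwood  | 32190
5  | Tolkien | 31490
6  | Atwood  | 3705 
7  | Le Guin | 67497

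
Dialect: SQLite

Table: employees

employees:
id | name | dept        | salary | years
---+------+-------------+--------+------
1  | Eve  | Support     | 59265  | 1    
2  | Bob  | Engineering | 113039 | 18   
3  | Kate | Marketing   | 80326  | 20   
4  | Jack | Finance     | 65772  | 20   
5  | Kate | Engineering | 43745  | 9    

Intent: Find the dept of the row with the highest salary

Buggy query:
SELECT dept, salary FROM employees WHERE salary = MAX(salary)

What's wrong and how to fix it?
Bug: WHERE is evaluated per row; an aggregate over the whole table isn't defined there

Fix: Use a subquery: WHERE salary = (SELECT MAX(salary) FROM employees)

Corrected query:
SELECT dept, salary FROM employees WHERE salary = (SELECT MAX(salary) FROM employees)

Result:
dept        | salary
------------+-------
Engineering | 113039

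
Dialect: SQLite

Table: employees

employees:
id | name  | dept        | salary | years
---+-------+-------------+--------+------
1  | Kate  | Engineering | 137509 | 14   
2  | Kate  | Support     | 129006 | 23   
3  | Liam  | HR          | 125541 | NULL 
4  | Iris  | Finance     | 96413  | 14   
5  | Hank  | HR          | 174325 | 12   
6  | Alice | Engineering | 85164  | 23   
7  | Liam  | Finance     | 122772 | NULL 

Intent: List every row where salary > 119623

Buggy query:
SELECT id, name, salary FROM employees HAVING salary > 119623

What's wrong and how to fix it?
Bug: HAVING filters the output of aggregation, but this query has no GROUP BY and no aggregate functions, so SQLite rejects it (HAVING clause on a non-aggregate query); the condition here is per row

Fix: Use WHERE for row-level filtering

Corrected query:
SELECT id, name, salary FROM employees WHERE salary > 119623

Result:
id | name | salary
---+------+-------
1  | Kate | 137509
2  | Kate | 129006
3  | Liam | 125541
5  | Hank | 174325
7  | Liam | 122772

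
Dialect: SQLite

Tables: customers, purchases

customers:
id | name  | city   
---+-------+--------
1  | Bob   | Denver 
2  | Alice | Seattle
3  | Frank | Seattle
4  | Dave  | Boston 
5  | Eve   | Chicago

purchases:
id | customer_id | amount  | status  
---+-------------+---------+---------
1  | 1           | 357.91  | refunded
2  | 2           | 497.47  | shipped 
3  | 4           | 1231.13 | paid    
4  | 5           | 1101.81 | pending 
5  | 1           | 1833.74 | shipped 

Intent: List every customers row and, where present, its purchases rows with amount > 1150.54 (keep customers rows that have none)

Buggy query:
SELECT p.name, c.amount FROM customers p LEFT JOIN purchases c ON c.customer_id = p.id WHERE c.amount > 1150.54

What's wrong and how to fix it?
Bug: A WHERE condition on the right-hand table after LEFT JOIN drops unmatched parents

Fix: Move the right-table condition into the ON clause so unmatched parents are kept

Corrected query:
SELECT p.name, c.amount FROM customers p LEFT JOIN purchases c ON c.customer_id = p.id AND c.amount > 1150.54

Result:
name  | amount 
------+--------
Bob   | 1833.74
Alice | NULL   
Frank | NULL   
Dave  | 1231.13
Eve   | NULL   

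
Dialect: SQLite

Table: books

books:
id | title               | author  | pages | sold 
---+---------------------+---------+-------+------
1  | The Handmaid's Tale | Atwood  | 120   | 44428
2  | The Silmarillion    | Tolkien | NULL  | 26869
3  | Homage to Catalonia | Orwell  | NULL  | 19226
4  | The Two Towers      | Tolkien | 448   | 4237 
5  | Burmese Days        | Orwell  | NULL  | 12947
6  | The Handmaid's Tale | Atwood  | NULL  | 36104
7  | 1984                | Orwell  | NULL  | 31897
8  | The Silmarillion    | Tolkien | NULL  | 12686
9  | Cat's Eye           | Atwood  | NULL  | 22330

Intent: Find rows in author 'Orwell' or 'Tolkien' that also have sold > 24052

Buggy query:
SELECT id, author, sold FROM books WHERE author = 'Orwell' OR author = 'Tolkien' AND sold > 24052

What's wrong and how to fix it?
Bug: AND binds tighter than OR, so this parses as author = 'Orwell' OR (author = 'Tolkien' AND sold > 24052)

Fix: Add parentheses around the OR so the AND applies to both alternatives

Corrected query:
SELECT id, author, sold FROM books WHERE (author = 'Orwell' OR author = 'Tolkien') AND sold > 24052

Result:
id | author  | sold 
---+---------+------
2  | Tolkien | 26869
7  | Orwell  | 31897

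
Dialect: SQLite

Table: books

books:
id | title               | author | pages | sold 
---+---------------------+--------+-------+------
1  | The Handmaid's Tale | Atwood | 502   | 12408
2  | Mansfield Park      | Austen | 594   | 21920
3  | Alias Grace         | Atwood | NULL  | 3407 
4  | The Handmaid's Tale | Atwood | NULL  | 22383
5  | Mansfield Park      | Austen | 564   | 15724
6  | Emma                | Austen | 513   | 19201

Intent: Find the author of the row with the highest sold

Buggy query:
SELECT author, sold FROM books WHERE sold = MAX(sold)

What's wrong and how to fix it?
Bug: MAX(sold) is an aggregate and cannot be used directly in WHERE

Fix: Wrap MAX in a scalar subquery so WHERE compares against a single value

Corrected query:
SELECT author, sold FROM books WHERE sold = (SELECT MAX(sold) FROM books)

Result:
author | sold 
-------+------
Atwood | 22383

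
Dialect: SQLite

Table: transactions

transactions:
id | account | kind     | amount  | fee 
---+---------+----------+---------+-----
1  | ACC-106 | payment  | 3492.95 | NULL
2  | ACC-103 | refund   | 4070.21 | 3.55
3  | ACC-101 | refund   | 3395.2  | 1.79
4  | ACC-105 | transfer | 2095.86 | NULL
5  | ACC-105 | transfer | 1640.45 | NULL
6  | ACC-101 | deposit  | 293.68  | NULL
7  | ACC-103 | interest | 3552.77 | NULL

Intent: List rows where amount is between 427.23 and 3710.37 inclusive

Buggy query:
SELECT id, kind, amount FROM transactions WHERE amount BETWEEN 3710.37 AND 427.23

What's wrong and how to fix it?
Bug: The bounds are reversed; BETWEEN a AND b requires a <= b to match anything

Fix: Swap the bounds so the smaller value comes first

Corrected query:
SELECT id, kind, amount FROM transactions WHERE amount BETWEEN 427.23 AND 3710.37

Result:
id | kind     | amount 
---+----------+--------
1  | payment  | 3492.95
3  | refund   | 3395.2 
4  | transfer | 2095.86
5  | transfer | 1640.45
7  | interest | 3552.77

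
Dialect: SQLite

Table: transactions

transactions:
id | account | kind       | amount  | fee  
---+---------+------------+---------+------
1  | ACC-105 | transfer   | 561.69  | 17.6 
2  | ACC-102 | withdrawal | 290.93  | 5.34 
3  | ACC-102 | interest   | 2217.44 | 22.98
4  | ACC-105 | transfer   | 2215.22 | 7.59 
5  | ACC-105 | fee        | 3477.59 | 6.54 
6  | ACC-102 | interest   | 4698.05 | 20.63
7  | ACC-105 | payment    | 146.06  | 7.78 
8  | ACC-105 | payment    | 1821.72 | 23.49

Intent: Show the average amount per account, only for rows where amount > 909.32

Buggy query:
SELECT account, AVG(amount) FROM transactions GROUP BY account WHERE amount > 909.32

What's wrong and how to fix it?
Bug: Row-level WHERE must come before GROUP BY in the clause order

Fix: Move the WHERE clause before GROUP BY

Corrected query:
SELECT account, AVG(amount) FROM transactions WHERE amount > 909.32 GROUP BY account

Result:
account | AVG(amount)
--------+------------
ACC-102 | 3457.745   
ACC-105 | 2504.843333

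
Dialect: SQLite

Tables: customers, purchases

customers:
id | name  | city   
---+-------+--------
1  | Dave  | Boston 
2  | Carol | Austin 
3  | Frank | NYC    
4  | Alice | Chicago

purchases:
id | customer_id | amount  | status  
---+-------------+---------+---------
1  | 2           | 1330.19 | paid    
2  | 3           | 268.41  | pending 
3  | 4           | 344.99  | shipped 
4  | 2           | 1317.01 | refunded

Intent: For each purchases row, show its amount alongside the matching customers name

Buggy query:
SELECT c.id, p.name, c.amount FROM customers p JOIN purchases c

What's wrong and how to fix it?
Bug: Missing join condition: each purchases row is matched to all customers rows instead of just its own

Fix: Add ON c.customer_id = p.id to the JOIN

Corrected query:
SELECT c.id, p.name, c.amount FROM customers p JOIN purchases c ON c.customer_id = p.id

Result:
id | name  | amount 
---+-------+--------
1  | Carol | 1330.19
2  | Frank | 268.41 
3  | Alice | 344.99 
4  | Carol | 1317.01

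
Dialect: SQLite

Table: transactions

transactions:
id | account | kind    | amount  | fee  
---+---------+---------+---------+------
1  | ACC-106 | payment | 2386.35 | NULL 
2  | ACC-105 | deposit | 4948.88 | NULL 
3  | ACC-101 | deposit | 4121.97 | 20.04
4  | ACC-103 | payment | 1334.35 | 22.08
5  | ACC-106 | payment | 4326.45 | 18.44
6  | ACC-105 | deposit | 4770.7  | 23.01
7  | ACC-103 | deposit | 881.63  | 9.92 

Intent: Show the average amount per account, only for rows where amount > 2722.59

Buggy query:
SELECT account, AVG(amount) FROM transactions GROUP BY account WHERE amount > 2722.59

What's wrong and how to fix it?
Bug: Row-level WHERE must come before GROUP BY in the clause order

Fix: Place WHERE between FROM and GROUP BY

Corrected query:
SELECT account, AVG(amount) FROM transactions WHERE amount > 2722.59 GROUP BY account

Result:
account | AVG(amount)
--------+------------
ACC-101 | 4121.97    
ACC-105 | 4859.79    
ACC-106 | 4326.45    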